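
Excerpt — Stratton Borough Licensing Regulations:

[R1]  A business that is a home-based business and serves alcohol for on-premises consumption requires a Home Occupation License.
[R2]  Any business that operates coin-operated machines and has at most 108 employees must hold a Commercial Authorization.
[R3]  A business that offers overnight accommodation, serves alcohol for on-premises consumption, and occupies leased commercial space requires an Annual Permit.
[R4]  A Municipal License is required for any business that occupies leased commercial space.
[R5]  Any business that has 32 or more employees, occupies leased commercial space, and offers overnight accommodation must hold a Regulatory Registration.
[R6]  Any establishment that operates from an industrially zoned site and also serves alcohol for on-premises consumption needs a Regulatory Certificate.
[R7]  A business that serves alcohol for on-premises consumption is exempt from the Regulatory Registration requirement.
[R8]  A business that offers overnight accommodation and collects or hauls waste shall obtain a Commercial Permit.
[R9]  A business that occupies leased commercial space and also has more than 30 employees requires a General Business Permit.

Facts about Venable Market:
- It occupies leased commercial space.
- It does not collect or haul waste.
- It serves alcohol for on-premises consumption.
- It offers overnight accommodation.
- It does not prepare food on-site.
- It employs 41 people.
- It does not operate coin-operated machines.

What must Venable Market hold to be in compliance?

Annual Permit, General Business Permit, Municipal License

[R1] occupies leased commercial space (not: is a home-based business); serves alcohol for on-premises consumption → Home Occupation License not required.
[R2] does not operate coin-operated machines; employees 41 ≤ 108 → Commercial Authorization not required.
[R3] offers overnight accommodation; serves alcohol for on-premises consumption; occupies leased commercial space → Annual Permit required.
[R4] occupies leased commercial space → Municipal License required.
[R5] employees 41 ≥ 32; occupies leased commercial space; offers overnight accommodation → Regulatory Registration required.
[R6] occupies leased commercial space (not: operates from an industrially zoned site); serves alcohol for on-premises consumption → Regulatory Certificate not required.
[R7] serves alcohol for on-premises consumption → exempt from Regulatory Registration.
[R8] offers overnight accommodation; does not collect or haul waste → Commercial Permit not required.
[R9] occupies leased commercial space; employees 41 > 30 → General Business Permit required.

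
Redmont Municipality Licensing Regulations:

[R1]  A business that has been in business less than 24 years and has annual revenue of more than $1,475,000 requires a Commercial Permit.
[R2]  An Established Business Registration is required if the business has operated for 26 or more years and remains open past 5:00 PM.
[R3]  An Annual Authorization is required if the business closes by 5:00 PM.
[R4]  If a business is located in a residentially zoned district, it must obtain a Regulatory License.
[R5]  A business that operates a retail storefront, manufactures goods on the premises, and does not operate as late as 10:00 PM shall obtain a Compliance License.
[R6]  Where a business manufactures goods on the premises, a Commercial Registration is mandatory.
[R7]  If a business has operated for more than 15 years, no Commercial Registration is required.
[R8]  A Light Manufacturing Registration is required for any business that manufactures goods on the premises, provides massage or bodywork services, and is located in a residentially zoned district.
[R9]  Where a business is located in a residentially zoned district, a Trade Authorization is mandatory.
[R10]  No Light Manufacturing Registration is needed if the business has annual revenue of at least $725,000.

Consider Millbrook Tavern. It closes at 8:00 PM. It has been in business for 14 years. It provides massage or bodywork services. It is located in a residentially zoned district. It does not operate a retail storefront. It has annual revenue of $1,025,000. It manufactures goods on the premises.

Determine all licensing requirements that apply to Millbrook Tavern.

[R1] years in business 14 < 24; revenue $1,025,000 ≤ $1,475,000 → Commercial Permit not required.
[R2] years in business 14 < 26; closes 8:00 PM, after 5:00 PM → Established Business Registration not required.
[R3] closes 8:00 PM, after 5:00 PM → Annual Authorization not required.
[R4] is located in a residentially zoned district → Regulatory License required.
[R5] does not operate a retail storefront; manufactures goods on the premises; closes 8:00 PM, at/before 10:00 PM → Compliance License not required.
[R6] manufactures goods on the premises → Commercial Registration required.
[R7] years in business 14 ≤ 15 → Commercial Registration exemption does not apply.
[R8] manufactures goods on the premises; provides massage or bodywork services; is located in a residentially zoned district → Light Manufacturing Registration required.
[R9] is located in a residentially zoned district → Trade Authorization required.
[R10] revenue $1,025,000 ≥ $725,000 → exempt from Light Manufacturing Registration.

Commercial Registration, Regulatory License, Trade Authorization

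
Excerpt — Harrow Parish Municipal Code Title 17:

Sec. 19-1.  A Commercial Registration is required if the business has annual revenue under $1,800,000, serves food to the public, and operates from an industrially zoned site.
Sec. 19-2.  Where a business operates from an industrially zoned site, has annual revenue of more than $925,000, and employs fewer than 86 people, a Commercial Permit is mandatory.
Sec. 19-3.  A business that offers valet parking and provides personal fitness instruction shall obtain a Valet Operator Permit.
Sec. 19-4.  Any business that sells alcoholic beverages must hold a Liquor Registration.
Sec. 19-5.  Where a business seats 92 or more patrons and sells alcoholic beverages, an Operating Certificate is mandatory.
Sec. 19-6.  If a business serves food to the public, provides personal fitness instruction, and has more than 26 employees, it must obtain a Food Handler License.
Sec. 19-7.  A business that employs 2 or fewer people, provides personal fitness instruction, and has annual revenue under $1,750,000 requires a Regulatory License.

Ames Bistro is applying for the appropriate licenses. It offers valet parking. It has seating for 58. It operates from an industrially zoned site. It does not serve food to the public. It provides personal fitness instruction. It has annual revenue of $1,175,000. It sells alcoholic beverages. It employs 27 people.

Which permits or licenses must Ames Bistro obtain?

Sec. 19-1. revenue $1,175,000 < $1,800,000; does not serve food to the public; operates from an industrially zoned site → Commercial Registration not required.
Sec. 19-2. operates from an industrially zoned site; revenue $1,175,000 > $925,000; employees 27 < 86 → Commercial Permit required.
Sec. 19-3. offers valet parking; provides personal fitness instruction → Valet Operator Permit required.
Sec. 19-4. sells alcoholic beverages → Liquor Registration required.
Sec. 19-5. seating 58 < 92; sells alcoholic beverages → Operating Certificate not required.
Sec. 19-6. does not serve food to the public; provides personal fitness instruction; employees 27 > 26 → Food Handler License not required.
Sec. 19-7. employees 27 > 2; provides personal fitness instruction; revenue $1,175,000 < $1,750,000 → Regulatory License not required.

Commercial Permit, Liquor Registration, Valet Operator Permit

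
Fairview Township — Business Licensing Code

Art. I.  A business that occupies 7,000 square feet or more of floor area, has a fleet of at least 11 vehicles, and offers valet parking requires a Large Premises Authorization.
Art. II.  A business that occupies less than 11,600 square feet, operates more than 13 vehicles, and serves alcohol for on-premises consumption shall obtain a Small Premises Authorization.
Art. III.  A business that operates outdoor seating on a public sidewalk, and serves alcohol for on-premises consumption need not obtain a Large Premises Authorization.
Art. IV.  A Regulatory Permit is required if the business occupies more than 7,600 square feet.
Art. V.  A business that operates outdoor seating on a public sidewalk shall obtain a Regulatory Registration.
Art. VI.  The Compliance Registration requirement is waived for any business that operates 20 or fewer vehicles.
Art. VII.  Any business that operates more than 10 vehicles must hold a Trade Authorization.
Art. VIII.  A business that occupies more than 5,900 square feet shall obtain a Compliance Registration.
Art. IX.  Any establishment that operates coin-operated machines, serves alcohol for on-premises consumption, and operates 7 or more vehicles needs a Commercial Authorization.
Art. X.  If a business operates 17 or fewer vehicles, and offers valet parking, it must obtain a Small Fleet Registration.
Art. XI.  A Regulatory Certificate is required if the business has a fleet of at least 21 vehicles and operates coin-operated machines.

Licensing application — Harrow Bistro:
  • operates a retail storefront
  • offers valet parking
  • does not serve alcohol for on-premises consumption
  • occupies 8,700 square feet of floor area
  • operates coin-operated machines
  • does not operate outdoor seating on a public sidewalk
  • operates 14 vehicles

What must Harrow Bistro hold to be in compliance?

Art. I. floor area 8,700 square feet ≥ 7,000 square feet; vehicles 14 ≥ 11; offers valet parking → Large Premises Authorization required.
Art. II. floor area 8,700 square feet < 11,600 square feet; vehicles 14 > 13; does not serve alcohol for on-premises consumption → Small Premises Authorization not required.
Art. III. does not operate outdoor seating on a public sidewalk; does not serve alcohol for on-premises consumption → Large Premises Authorization exemption does not apply.
Art. IV. floor area 8,700 square feet > 7,600 square feet → Regulatory Permit required.
Art. V. does not operate outdoor seating on a public sidewalk → Regulatory Registration not required.
Art. VI. vehicles 14 ≤ 20 → exempt from Compliance Registration.
Art. VII. vehicles 14 > 10 → Trade Authorization required.
Art. VIII. floor area 8,700 square feet > 5,900 square feet → Compliance Registration required.
Art. IX. operates coin-operated machines; does not serve alcohol for on-premises consumption; vehicles 14 ≥ 7 → Commercial Authorization not required.
Art. X. vehicles 14 ≤ 17; offers valet parking → Small Fleet Registration required.
Art. XI. vehicles 14 < 21; operates coin-operated machines → Regulatory Certificate not required.

Large Premises Authorization, Regulatory Permit, Small Fleet Registration, Trade Authorization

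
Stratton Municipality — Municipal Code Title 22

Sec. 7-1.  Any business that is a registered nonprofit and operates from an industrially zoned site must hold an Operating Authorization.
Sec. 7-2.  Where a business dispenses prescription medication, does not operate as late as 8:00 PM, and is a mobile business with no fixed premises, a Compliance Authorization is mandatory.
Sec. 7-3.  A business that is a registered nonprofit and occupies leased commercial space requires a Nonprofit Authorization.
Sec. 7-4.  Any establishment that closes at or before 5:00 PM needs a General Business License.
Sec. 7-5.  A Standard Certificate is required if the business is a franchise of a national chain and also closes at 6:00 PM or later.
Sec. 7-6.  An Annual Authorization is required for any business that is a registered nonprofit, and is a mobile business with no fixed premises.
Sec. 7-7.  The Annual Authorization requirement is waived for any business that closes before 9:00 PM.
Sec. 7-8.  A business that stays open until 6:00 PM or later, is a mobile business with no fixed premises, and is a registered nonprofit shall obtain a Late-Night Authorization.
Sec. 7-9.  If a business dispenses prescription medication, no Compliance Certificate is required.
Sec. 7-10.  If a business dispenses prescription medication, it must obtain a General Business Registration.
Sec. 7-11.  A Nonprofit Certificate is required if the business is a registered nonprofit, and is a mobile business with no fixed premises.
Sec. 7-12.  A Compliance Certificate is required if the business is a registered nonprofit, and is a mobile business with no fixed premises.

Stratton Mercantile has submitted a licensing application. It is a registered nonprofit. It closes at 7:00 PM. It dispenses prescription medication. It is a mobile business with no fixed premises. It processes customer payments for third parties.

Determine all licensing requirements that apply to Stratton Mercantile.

Sec. 7-1. is a registered nonprofit; is a mobile business with no fixed premises (not: operates from an industrially zoned site) → Operating Authorization not required.
Sec. 7-2. dispenses prescription medication; closes 7:00 PM, at/before 8:00 PM; is a mobile business with no fixed premises → Compliance Authorization required.
Sec. 7-3. is a registered nonprofit; is a mobile business with no fixed premises (not: occupies leased commercial space) → Nonprofit Authorization not required.
Sec. 7-4. closes 7:00 PM, after 5:00 PM → General Business License not required.
Sec. 7-5. is a registered nonprofit (not: is a franchise of a national chain); closes 7:00 PM, after 6:00 PM → Standard Certificate not required.
Sec. 7-6. is a registered nonprofit; is a mobile business with no fixed premises → Annual Authorization required.
Sec. 7-7. closes 7:00 PM, at/before 9:00 PM → exempt from Annual Authorization.
Sec. 7-8. closes 7:00 PM, after 6:00 PM; is a mobile business with no fixed premises; is a registered nonprofit → Late-Night Authorization required.
Sec. 7-9. dispenses prescription medication → exempt from Compliance Certificate.
Sec. 7-10. dispenses prescription medication → General Business Registration required.
Sec. 7-11. is a registered nonprofit; is a mobile business with no fixed premises → Nonprofit Certificate required.
Sec. 7-12. is a registered nonprofit; is a mobile business with no fixed premises → Compliance Certificate required.

Compliance Authorization, General Business Registration, Late-Night Authorization, Nonprofit Certificate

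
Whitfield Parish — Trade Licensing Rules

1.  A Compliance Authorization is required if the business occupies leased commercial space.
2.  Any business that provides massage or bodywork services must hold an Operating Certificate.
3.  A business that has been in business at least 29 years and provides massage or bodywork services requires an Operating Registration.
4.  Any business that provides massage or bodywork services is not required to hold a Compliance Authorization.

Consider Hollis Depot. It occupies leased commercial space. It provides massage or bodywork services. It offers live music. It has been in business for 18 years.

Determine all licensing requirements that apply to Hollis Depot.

1. occupies leased commercial space → Compliance Authorization required.
2. provides massage or bodywork services → Operating Certificate required.
3. years in business 18 < 29; provides massage or bodywork services → Operating Registration not required.
4. provides massage or bodywork services → exempt from Compliance Authorization.

Operating Certificate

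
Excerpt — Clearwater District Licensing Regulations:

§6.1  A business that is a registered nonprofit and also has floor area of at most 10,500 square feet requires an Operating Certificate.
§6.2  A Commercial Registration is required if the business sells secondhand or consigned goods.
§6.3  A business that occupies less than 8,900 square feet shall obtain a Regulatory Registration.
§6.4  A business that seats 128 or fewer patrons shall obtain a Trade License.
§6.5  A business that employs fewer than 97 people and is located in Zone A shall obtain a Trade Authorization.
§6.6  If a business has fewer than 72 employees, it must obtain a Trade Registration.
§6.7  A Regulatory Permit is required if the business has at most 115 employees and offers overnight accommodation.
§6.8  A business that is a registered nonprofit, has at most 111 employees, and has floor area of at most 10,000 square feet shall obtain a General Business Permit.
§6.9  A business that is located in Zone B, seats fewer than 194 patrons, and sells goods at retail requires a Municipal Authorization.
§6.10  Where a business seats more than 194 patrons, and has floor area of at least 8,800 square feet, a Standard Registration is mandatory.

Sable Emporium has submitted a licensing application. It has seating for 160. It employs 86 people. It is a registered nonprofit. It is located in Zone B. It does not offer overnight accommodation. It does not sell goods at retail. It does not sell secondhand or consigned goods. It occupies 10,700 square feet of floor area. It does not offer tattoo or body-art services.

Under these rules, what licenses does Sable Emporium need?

§6.1 is a registered nonprofit; floor area 10,700 square feet > 10,500 square feet → Operating Certificate not required.
§6.2 does not sell secondhand or consigned goods → Commercial Registration not required.
§6.3 floor area 10,700 square feet ≥ 8,900 square feet → Regulatory Registration not required.
§6.4 seating 160 > 128 → Trade License not required.
§6.5 employees 86 < 97; is located in Zone B (not: is located in Zone A) → Trade Authorization not required.
§6.6 employees 86 ≥ 72 → Trade Registration not required.
§6.7 employees 86 ≤ 115; does not offer overnight accommodation → Regulatory Permit not required.
§6.8 is a registered nonprofit; employees 86 ≤ 111; floor area 10,700 square feet > 10,000 square feet → General Business Permit not required.
§6.9 is located in Zone B; seating 160 < 194; does not sell goods at retail → Municipal Authorization not required.
§6.10 seating 160 ≤ 194; floor area 10,700 square feet ≥ 8,800 square feet → Standard Registration not required.

None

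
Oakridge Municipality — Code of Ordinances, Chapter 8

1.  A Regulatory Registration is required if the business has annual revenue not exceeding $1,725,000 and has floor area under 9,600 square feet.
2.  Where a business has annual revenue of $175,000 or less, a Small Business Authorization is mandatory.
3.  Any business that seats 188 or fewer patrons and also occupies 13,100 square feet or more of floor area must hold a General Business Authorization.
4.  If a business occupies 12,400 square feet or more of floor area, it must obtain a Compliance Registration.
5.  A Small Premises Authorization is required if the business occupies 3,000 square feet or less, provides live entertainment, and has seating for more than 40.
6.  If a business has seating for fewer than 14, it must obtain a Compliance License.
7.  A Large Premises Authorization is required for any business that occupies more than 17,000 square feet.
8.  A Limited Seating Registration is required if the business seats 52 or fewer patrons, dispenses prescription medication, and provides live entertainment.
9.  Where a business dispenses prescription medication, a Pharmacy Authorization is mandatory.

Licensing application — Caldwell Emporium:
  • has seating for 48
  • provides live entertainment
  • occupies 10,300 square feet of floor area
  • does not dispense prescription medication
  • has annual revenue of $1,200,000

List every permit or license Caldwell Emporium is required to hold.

None

1. revenue $1,200,000 ≤ $1,725,000; floor area 10,300 square feet ≥ 9,600 square feet → Regulatory Registration not required.
2. revenue $1,200,000 > $175,000 → Small Business Authorization not required.
3. seating 48 ≤ 188; floor area 10,300 square feet < 13,100 square feet → General Business Authorization not required.
4. floor area 10,300 square feet < 12,400 square feet → Compliance Registration not required.
5. floor area 10,300 square feet > 3,000 square feet; provides live entertainment; seating 48 > 40 → Small Premises Authorization not required.
6. seating 48 ≥ 14 → Compliance License not required.
7. floor area 10,300 square feet ≤ 17,000 square feet → Large Premises Authorization not required.
8. seating 48 ≤ 52; does not dispense prescription medication; provides live entertainment → Limited Seating Registration not required.
9. does not dispense prescription medication → Pharmacy Authorization not required.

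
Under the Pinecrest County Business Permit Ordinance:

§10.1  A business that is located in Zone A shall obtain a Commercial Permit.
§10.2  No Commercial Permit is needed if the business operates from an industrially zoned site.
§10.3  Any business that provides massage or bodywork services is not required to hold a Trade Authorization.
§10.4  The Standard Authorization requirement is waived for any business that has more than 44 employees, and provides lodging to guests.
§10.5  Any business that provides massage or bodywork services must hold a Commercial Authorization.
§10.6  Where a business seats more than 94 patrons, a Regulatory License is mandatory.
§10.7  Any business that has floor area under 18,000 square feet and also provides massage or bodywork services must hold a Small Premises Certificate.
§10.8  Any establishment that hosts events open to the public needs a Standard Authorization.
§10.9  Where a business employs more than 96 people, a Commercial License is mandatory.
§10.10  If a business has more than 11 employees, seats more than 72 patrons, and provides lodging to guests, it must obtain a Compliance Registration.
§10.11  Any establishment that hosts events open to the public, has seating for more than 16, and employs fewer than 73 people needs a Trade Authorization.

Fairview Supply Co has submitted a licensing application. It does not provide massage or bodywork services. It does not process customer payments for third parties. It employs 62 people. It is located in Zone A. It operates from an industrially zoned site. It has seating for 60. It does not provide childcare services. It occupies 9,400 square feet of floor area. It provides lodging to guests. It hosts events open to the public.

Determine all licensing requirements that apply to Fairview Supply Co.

§10.1 is located in Zone A → Commercial Permit required.
§10.2 operates from an industrially zoned site → exempt from Commercial Permit.
§10.3 does not provide massage or bodywork services → Trade Authorization exemption does not apply.
§10.4 employees 62 > 44; provides lodging to guests → exempt from Standard Authorization.
§10.5 does not provide massage or bodywork services → Commercial Authorization not required.
§10.6 seating 60 ≤ 94 → Regulatory License not required.
§10.7 floor area 9,400 square feet < 18,000 square feet; does not provide massage or bodywork services → Small Premises Certificate not required.
§10.8 hosts events open to the public → Standard Authorization required.
§10.9 employees 62 ≤ 96 → Commercial License not required.
§10.10 employees 62 > 11; seating 60 ≤ 72; provides lodging to guests → Compliance Registration not required.
§10.11 hosts events open to the public; seating 60 > 16; employees 62 < 73 → Trade Authorization required.

Trade Authorization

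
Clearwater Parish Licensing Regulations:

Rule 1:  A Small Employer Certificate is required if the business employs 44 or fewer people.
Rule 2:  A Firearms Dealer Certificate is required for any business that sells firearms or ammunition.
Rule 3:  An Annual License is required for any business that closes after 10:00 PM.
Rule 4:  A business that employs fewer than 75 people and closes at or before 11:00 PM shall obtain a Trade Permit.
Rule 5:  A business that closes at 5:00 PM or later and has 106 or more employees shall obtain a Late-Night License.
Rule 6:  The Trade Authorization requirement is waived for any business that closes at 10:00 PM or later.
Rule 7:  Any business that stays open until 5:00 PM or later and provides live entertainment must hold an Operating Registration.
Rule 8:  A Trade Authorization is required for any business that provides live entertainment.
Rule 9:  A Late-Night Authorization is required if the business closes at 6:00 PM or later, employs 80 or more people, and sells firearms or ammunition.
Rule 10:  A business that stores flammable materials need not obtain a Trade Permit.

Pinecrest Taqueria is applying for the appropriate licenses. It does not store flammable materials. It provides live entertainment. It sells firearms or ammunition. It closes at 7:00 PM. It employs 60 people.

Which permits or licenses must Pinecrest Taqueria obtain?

Firearms Dealer Certificate, Operating Registration, Trade Authorization, Trade Permit

Rule 1: employees 60 > 44 → Small Employer Certificate not required.
Rule 2: sells firearms or ammunition → Firearms Dealer Certificate required.
Rule 3: closes 7:00 PM, at/before 10:00 PM → Annual License not required.
Rule 4: employees 60 < 75; closes 7:00 PM, at/before 11:00 PM → Trade Permit required.
Rule 5: closes 7:00 PM, after 5:00 PM; employees 60 < 106 → Late-Night License not required.
Rule 6: closes 7:00 PM, at/before 10:00 PM → Trade Authorization exemption does not apply.
Rule 7: closes 7:00 PM, after 5:00 PM; provides live entertainment → Operating Registration required.
Rule 8: provides live entertainment → Trade Authorization required.
Rule 9: closes 7:00 PM, after 6:00 PM; employees 60 < 80; sells firearms or ammunition → Late-Night Authorization not required.
Rule 10: does not store flammable materials → Trade Permit exemption does not apply.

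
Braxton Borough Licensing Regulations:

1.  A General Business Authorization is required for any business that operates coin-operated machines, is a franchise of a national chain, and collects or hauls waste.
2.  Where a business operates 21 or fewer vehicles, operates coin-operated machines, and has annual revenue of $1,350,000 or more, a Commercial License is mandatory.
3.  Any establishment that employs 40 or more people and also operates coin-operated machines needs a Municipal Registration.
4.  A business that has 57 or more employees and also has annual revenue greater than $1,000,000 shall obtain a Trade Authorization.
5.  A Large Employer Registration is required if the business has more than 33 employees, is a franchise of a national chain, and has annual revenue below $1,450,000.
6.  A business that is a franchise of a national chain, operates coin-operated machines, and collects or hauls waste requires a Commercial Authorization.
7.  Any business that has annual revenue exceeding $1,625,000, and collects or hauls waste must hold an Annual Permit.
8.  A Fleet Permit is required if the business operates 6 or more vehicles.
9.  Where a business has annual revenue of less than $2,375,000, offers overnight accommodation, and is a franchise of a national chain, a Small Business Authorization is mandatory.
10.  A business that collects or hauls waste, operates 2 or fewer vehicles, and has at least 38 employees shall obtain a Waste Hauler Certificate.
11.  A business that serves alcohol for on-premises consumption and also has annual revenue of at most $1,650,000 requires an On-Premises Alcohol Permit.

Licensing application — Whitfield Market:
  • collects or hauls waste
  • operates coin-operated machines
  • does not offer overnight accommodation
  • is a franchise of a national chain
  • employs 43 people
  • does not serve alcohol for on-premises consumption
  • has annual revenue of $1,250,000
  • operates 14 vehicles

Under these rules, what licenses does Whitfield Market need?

1. operates coin-operated machines; is a franchise of a national chain; collects or hauls waste → General Business Authorization required.
2. vehicles 14 ≤ 21; operates coin-operated machines; revenue $1,250,000 < $1,350,000 → Commercial License not required.
3. employees 43 ≥ 40; operates coin-operated machines → Municipal Registration required.
4. employees 43 < 57; revenue $1,250,000 > $1,000,000 → Trade Authorization not required.
5. employees 43 > 33; is a franchise of a national chain; revenue $1,250,000 < $1,450,000 → Large Employer Registration required.
6. is a franchise of a national chain; operates coin-operated machines; collects or hauls waste → Commercial Authorization required.
7. revenue $1,250,000 ≤ $1,625,000; collects or hauls waste → Annual Permit not required.
8. vehicles 14 ≥ 6 → Fleet Permit required.
9. revenue $1,250,000 < $2,375,000; does not offer overnight accommodation; is a franchise of a national chain → Small Business Authorization not required.
10. collects or hauls waste; vehicles 14 > 2; employees 43 ≥ 38 → Waste Hauler Certificate not required.
11. does not serve alcohol for on-premises consumption; revenue $1,250,000 ≤ $1,650,000 → On-Premises Alcohol Permit not required.

Commercial Authorization, Fleet Permit, General Business Authorization, Large Employer Registration, Municipal Registration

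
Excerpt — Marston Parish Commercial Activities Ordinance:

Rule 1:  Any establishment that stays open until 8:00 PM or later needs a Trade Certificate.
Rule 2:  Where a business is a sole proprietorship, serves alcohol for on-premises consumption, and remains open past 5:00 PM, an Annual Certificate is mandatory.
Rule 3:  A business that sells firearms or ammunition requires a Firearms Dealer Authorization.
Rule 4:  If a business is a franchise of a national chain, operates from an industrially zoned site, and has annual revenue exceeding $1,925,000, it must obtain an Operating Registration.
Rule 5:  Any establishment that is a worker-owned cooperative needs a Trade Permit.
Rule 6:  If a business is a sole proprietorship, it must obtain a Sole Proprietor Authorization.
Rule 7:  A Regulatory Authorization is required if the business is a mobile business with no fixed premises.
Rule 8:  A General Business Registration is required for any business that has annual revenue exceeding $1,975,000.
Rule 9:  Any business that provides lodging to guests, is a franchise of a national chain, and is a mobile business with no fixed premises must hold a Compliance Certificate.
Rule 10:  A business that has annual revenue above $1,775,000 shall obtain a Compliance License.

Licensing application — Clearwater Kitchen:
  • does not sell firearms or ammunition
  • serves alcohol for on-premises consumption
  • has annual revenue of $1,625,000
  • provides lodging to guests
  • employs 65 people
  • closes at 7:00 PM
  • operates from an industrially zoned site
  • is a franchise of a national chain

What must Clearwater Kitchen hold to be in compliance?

None

Rule 1: closes 7:00 PM, at/before 8:00 PM → Trade Certificate not required.
Rule 2: is a franchise of a national chain (not: is a sole proprietorship); serves alcohol for on-premises consumption; closes 7:00 PM, after 5:00 PM → Annual Certificate not required.
Rule 3: does not sell firearms or ammunition → Firearms Dealer Authorization not required.
Rule 4: is a franchise of a national chain; operates from an industrially zoned site; revenue $1,625,000 ≤ $1,925,000 → Operating Registration not required.
Rule 5: is a franchise of a national chain (not: is a worker-owned cooperative) → Trade Permit not required.
Rule 6: is a franchise of a national chain (not: is a sole proprietorship) → Sole Proprietor Authorization not required.
Rule 7: operates from an industrially zoned site (not: is a mobile business with no fixed premises) → Regulatory Authorization not required.
Rule 8: revenue $1,625,000 ≤ $1,975,000 → General Business Registration not required.
Rule 9: provides lodging to guests; is a franchise of a national chain; operates from an industrially zoned site (not: is a mobile business with no fixed premises) → Compliance Certificate not required.
Rule 10: revenue $1,625,000 ≤ $1,775,000 → Compliance License not required.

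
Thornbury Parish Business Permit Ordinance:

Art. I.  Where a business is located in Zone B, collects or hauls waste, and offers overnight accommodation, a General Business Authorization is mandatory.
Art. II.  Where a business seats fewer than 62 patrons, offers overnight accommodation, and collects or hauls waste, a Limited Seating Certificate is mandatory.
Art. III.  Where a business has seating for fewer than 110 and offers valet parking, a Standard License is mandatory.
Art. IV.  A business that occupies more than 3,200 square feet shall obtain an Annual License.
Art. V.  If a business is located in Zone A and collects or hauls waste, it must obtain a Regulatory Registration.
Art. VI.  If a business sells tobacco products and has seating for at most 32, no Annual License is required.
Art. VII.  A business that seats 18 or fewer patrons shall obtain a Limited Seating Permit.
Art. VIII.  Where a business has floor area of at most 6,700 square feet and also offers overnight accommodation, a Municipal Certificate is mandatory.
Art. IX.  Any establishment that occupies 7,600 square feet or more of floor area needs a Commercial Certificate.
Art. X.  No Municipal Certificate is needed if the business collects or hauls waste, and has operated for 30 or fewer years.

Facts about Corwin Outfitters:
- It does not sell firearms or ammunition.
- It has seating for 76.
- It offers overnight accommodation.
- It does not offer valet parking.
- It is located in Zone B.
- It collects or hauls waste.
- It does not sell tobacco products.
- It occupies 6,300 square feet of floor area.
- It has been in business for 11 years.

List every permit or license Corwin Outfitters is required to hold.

Annual License, General Business Authorization

Art. I. is located in Zone B; collects or hauls waste; offers overnight accommodation → General Business Authorization required.
Art. II. seating 76 ≥ 62; offers overnight accommodation; collects or hauls waste → Limited Seating Certificate not required.
Art. III. seating 76 < 110; does not offer valet parking → Standard License not required.
Art. IV. floor area 6,300 square feet > 3,200 square feet → Annual License required.
Art. V. is located in Zone B (not: is located in Zone A); collects or hauls waste → Regulatory Registration not required.
Art. VI. does not sell tobacco products; seating 76 > 32 → Annual License exemption does not apply.
Art. VII. seating 76 > 18 → Limited Seating Permit not required.
Art. VIII. floor area 6,300 square feet ≤ 6,700 square feet; offers overnight accommodation → Municipal Certificate required.
Art. IX. floor area 6,300 square feet < 7,600 square feet → Commercial Certificate not required.
Art. X. collects or hauls waste; years in business 11 ≤ 30 → exempt from Municipal Certificate.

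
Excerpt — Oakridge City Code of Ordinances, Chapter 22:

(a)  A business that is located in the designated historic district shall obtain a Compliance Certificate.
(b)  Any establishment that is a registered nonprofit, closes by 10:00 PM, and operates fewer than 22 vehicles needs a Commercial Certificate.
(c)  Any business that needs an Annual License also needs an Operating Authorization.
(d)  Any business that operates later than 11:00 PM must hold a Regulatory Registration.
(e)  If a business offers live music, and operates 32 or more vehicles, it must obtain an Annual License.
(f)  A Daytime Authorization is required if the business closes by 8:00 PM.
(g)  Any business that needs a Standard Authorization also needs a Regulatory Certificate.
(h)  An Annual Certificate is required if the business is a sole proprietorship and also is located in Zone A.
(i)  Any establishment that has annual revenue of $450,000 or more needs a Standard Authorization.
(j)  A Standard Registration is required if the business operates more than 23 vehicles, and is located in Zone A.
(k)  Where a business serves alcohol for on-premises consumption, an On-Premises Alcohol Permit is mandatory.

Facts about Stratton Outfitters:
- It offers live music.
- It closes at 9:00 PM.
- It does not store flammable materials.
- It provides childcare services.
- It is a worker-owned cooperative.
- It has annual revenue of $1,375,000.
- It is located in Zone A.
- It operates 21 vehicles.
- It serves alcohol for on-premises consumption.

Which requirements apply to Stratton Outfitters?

On-Premises Alcohol Permit, Regulatory Certificate, Standard Authorization

(a) is located in Zone A (not: is located in the designated historic district) → Compliance Certificate not required.
(b) is a worker-owned cooperative (not: is a registered nonprofit); closes 9:00 PM, at/before 10:00 PM; vehicles 21 < 22 → Commercial Certificate not required.
(c) Annual License is not required → no effect.
(d) closes 9:00 PM, at/before 11:00 PM → Regulatory Registration not required.
(e) offers live music; vehicles 21 < 32 → Annual License not required.
(f) closes 9:00 PM, after 8:00 PM → Daytime Authorization not required.
(g) Standard Authorization is required → Regulatory Certificate also required.
(h) is a worker-owned cooperative (not: is a sole proprietorship); is located in Zone A → Annual Certificate not required.
(i) revenue $1,375,000 ≥ $450,000 → Standard Authorization required.
(j) vehicles 21 ≤ 23; is located in Zone A → Standard Registration not required.
(k) serves alcohol for on-premises consumption → On-Premises Alcohol Permit required.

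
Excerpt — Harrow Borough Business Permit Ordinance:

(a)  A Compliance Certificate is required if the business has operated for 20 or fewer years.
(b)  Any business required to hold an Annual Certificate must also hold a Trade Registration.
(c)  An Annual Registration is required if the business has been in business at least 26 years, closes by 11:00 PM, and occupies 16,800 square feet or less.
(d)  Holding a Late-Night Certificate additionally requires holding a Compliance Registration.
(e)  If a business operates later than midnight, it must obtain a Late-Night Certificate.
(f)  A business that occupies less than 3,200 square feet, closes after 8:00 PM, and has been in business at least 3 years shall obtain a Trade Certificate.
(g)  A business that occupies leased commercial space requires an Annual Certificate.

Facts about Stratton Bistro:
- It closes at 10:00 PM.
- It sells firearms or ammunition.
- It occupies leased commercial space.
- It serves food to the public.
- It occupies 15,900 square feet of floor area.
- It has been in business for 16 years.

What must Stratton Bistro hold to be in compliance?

(a) years in business 16 ≤ 20 → Compliance Certificate required.
(b) Annual Certificate is required → Trade Registration also required.
(c) years in business 16 < 26; closes 10:00 PM, at/before 11:00 PM; floor area 15,900 square feet ≤ 16,800 square feet → Annual Registration not required.
(d) Late-Night Certificate is not required → no effect.
(e) closes 10:00 PM, at/before midnight → Late-Night Certificate not required.
(f) floor area 15,900 square feet ≥ 3,200 square feet; closes 10:00 PM, after 8:00 PM; years in business 16 ≥ 3 → Trade Certificate not required.
(g) occupies leased commercial space → Annual Certificate required.

Annual Certificate, Compliance Certificate, Trade Registration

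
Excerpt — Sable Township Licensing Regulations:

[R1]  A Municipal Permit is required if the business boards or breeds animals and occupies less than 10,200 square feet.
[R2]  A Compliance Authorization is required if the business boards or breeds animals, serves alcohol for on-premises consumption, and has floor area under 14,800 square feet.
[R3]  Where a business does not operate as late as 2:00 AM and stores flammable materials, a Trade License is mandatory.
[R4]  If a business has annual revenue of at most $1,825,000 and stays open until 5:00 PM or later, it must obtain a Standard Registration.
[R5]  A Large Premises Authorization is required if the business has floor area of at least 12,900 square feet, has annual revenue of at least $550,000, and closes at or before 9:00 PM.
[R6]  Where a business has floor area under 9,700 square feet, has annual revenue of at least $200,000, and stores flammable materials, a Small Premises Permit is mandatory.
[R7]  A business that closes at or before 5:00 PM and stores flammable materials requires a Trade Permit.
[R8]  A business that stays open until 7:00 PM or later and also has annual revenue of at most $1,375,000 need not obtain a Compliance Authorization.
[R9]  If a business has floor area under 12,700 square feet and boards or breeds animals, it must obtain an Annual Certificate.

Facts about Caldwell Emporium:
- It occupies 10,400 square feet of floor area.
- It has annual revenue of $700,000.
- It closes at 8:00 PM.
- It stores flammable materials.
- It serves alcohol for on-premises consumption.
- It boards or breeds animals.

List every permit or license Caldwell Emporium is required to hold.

Annual Certificate, Standard Registration, Trade License

[R1] boards or breeds animals; floor area 10,400 square feet ≥ 10,200 square feet → Municipal Permit not required.
[R2] boards or breeds animals; serves alcohol for on-premises consumption; floor area 10,400 square feet < 14,800 square feet → Compliance Authorization required.
[R3] closes 8:00 PM, at/before 2:00 AM; stores flammable materials → Trade License required.
[R4] revenue $700,000 ≤ $1,825,000; closes 8:00 PM, after 5:00 PM → Standard Registration required.
[R5] floor area 10,400 square feet < 12,900 square feet; revenue $700,000 ≥ $550,000; closes 8:00 PM, at/before 9:00 PM → Large Premises Authorization not required.
[R6] floor area 10,400 square feet ≥ 9,700 square feet; revenue $700,000 ≥ $200,000; stores flammable materials → Small Premises Permit not required.
[R7] closes 8:00 PM, after 5:00 PM; stores flammable materials → Trade Permit not required.
[R8] closes 8:00 PM, after 7:00 PM; revenue $700,000 ≤ $1,375,000 → exempt from Compliance Authorization.
[R9] floor area 10,400 square feet < 12,700 square feet; boards or breeds animals → Annual Certificate required.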